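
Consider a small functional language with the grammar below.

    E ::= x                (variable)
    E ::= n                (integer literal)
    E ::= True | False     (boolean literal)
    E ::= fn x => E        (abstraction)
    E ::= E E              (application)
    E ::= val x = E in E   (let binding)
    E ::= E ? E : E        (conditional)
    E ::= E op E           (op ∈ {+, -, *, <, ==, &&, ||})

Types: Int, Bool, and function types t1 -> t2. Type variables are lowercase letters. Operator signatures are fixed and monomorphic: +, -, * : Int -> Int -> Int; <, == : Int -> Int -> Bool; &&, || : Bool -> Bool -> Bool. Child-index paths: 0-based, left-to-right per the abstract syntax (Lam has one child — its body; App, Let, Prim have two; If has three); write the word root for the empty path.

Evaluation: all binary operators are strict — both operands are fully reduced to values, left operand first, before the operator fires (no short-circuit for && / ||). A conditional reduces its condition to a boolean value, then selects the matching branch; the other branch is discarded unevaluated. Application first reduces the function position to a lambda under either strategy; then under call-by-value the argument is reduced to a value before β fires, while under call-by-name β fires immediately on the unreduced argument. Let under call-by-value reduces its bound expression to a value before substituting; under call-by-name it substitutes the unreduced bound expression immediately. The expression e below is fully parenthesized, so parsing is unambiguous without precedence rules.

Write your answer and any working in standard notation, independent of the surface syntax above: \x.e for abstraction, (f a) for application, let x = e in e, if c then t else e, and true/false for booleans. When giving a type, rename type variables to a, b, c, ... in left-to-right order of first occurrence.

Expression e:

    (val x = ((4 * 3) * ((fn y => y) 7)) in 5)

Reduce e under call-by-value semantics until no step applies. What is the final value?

Trace:
step 0: (let x = ((4 * 3) * ((\y.y) 7)) in 5)
step 1: [delta@0.0] (let x = (12 * ((\y.y) 7)) in 5)
step 2: [beta@0.1] (let x = (12 * 7) in 5)
step 3: [delta@0] (let x = 84 in 5)
step 4: [let@root] 5

Answer: 5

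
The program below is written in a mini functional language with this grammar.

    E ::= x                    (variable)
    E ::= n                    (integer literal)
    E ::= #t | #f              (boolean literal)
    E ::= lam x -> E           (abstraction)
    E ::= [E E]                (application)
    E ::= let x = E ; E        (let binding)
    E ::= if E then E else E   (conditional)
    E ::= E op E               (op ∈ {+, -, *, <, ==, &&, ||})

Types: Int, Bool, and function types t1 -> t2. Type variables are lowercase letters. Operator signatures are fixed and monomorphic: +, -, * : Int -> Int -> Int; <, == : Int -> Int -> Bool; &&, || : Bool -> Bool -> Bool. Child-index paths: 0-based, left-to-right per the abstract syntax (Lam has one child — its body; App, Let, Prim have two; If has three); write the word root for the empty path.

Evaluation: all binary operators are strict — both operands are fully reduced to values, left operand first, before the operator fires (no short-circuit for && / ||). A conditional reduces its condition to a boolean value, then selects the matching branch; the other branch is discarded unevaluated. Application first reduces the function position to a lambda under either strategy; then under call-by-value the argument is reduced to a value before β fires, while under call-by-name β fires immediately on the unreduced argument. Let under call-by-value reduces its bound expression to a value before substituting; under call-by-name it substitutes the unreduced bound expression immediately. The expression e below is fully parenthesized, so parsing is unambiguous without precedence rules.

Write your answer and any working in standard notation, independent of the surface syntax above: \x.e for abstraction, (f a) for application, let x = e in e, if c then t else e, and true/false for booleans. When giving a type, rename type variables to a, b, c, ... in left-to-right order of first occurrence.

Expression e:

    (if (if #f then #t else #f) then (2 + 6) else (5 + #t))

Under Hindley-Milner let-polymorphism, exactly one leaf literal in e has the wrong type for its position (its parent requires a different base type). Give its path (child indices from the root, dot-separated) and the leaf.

Answer: 2.1 : true

Working:
  unify Bool ~ Bool
  unify Bool ~ Bool
  unify Bool ~ Bool
  unify Int ~ Int
  unify Int ~ Int
  unify Int ~ Int
  unify Bool ~ Int
  FAIL: mismatch Bool ~ Int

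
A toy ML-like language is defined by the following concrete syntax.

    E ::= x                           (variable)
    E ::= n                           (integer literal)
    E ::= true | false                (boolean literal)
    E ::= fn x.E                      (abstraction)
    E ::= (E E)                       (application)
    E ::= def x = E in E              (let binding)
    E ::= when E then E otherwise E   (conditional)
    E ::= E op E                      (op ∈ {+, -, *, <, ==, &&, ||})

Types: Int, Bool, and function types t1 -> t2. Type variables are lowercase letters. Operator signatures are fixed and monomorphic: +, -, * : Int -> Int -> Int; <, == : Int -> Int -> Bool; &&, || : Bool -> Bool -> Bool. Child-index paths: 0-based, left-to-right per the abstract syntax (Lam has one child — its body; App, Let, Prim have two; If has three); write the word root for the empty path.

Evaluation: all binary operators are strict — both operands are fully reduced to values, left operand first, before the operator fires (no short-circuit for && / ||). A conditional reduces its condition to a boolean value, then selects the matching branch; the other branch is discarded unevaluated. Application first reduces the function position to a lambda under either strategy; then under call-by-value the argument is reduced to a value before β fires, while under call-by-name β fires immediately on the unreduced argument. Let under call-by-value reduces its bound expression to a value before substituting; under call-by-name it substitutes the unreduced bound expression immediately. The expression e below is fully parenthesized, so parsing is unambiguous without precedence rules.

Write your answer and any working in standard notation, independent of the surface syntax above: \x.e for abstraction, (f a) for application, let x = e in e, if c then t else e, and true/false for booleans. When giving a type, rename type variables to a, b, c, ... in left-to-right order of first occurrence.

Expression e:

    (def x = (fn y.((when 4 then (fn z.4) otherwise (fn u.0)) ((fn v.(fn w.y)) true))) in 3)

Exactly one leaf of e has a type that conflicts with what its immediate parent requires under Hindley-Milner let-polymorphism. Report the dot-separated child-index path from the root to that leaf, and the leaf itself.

Answer: 0.0.0.0 : 4

Derivation:
  unify Int ~ Bool
  FAIL: mismatch Int ~ Bool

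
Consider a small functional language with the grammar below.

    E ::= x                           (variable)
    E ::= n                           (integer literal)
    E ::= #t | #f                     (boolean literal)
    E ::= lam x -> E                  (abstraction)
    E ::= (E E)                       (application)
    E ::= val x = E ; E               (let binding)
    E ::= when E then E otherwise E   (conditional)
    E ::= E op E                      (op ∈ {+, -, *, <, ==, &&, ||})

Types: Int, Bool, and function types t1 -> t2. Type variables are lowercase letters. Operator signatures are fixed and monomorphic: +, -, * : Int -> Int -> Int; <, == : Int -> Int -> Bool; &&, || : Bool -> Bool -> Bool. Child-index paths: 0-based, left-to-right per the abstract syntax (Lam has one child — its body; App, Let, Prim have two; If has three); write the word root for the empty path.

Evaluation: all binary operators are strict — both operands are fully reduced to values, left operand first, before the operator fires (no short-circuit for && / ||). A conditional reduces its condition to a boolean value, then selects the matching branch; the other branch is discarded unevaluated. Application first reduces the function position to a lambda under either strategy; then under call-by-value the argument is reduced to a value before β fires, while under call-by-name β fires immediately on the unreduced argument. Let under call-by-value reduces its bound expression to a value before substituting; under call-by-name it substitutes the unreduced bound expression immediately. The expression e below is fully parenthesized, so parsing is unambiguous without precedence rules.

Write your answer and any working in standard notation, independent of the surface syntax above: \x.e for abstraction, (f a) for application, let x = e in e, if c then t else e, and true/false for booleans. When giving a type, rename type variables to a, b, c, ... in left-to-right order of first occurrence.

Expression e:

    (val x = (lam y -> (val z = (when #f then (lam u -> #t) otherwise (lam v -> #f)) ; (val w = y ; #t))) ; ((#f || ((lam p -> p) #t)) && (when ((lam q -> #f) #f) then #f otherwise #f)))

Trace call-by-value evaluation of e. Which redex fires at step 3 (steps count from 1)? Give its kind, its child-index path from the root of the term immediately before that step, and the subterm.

Answer: delta at 0 : (false || true)

Trace:
step 0: (let x = (\y.(let z = (if false then (\u.true) else (\v.false)) in (let w = y in true))) in ((false || ((\p.p) true)) && (if ((\q.false) false) then false else false)))
step 1: [let@root] ((false || ((\p.p) true)) && (if ((\q.false) false) then false else false))
step 2: [beta@0.1] ((false || true) && (if ((\q.false) false) then false else false))
step 3: [delta@0] (true && (if ((\q.false) false) then false else false))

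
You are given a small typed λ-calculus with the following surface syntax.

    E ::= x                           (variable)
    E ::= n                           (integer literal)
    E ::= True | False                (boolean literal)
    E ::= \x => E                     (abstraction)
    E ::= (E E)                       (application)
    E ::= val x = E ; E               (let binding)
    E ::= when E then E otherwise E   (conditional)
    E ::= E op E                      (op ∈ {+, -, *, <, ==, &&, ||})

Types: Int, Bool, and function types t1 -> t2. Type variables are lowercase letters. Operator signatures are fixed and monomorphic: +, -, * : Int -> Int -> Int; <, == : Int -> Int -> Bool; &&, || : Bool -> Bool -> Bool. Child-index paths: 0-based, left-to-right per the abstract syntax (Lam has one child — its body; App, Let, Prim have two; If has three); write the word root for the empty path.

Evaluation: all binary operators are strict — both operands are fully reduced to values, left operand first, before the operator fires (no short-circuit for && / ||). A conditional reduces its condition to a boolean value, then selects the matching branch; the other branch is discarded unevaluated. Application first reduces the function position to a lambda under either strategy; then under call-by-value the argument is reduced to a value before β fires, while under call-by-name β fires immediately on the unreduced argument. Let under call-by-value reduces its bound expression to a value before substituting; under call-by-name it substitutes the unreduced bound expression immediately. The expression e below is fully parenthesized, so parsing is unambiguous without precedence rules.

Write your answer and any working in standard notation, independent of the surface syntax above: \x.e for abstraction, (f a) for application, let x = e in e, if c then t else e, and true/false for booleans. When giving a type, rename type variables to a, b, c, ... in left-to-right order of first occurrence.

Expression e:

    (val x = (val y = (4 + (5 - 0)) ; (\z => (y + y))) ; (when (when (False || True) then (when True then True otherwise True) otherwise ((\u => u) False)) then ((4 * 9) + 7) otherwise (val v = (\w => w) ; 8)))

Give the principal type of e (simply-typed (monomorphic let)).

Working:
  unify Int ~ Int
  unify Int ~ Int
  unify Int ~ Int
  unify Int ~ Int
let y : Int
y : Int
  unify Int ~ Int
y : Int
  unify Int ~ Int
\z._ : a -> Int
let x : a -> Int
  unify Bool ~ Bool
  unify Bool ~ Bool
  unify Bool ~ Bool
  unify Bool ~ Bool
  unify Bool ~ Bool
u : b
\u._ : b -> b
  unify b -> b ~ Bool -> c
  unify b ~ Bool
  unify Bool ~ c
_ _ : Bool
  unify Bool ~ Bool
  unify Bool ~ Bool
  unify Int ~ Int
  unify Int ~ Int
  unify Int ~ Int
  unify Int ~ Int
w : d
\w._ : d -> d
let v : d -> d
  unify Int ~ Int

Answer: Int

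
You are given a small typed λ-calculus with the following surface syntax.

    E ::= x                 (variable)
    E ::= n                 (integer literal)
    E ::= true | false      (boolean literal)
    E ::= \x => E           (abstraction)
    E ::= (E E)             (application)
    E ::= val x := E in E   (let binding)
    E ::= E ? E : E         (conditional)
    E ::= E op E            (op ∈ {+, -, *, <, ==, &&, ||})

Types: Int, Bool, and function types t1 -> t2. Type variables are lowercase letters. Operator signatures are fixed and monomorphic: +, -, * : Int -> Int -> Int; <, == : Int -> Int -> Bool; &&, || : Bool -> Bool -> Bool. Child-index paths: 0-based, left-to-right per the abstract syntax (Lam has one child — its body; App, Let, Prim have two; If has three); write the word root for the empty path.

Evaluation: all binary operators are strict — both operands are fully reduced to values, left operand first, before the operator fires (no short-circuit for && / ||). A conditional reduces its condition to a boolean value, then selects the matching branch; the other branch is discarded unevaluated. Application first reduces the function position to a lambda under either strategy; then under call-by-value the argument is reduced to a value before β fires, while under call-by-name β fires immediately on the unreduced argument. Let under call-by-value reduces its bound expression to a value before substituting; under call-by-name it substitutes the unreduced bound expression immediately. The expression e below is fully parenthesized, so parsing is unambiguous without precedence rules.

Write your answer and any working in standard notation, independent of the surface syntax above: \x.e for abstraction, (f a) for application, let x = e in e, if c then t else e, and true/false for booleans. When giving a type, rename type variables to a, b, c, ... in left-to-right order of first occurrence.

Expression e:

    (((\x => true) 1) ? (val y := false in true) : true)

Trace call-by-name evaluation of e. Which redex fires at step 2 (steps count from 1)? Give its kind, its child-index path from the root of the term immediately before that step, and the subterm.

Working:
step 0: (if ((\x.true) 1) then (let y = false in true) else true)
step 1: [beta@0] (if true then (let y = false in true) else true)
step 2: [if@root] (let y = false in true)

Answer: if at root : (if true then (let y = false in true) else true)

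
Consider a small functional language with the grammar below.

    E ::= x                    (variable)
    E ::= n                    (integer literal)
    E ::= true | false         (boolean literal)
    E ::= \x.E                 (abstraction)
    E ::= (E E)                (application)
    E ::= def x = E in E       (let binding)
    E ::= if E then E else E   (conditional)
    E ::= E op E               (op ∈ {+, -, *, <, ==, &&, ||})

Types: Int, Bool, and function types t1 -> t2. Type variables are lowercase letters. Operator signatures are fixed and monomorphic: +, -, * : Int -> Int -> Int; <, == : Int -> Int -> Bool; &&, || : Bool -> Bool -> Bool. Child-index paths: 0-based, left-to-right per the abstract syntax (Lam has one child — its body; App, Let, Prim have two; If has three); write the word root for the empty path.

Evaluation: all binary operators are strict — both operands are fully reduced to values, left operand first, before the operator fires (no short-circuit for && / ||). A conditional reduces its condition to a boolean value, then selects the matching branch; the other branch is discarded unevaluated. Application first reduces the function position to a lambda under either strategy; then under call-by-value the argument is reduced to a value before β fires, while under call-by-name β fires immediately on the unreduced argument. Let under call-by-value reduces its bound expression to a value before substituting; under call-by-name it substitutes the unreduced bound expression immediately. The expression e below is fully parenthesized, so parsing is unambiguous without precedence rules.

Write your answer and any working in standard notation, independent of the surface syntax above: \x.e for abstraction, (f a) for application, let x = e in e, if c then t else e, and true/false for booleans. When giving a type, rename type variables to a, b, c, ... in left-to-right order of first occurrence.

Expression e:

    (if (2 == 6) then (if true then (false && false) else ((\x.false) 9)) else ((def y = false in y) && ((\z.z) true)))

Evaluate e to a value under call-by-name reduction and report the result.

Answer: false

Trace:
step 0: (if (2 == 6) then (if true then (false && false) else ((\x.false) 9)) else ((let y = false in y) && ((\z.z) true)))
step 1: [delta@0] (if false then (if true then (false && false) else ((\x.false) 9)) else ((let y = false in y) && ((\z.z) true)))
step 2: [if@root] ((let y = false in y) && ((\z.z) true))
step 3: [let@0] (false && ((\z.z) true))
step 4: [beta@1] (false && true)
step 5: [delta@root] false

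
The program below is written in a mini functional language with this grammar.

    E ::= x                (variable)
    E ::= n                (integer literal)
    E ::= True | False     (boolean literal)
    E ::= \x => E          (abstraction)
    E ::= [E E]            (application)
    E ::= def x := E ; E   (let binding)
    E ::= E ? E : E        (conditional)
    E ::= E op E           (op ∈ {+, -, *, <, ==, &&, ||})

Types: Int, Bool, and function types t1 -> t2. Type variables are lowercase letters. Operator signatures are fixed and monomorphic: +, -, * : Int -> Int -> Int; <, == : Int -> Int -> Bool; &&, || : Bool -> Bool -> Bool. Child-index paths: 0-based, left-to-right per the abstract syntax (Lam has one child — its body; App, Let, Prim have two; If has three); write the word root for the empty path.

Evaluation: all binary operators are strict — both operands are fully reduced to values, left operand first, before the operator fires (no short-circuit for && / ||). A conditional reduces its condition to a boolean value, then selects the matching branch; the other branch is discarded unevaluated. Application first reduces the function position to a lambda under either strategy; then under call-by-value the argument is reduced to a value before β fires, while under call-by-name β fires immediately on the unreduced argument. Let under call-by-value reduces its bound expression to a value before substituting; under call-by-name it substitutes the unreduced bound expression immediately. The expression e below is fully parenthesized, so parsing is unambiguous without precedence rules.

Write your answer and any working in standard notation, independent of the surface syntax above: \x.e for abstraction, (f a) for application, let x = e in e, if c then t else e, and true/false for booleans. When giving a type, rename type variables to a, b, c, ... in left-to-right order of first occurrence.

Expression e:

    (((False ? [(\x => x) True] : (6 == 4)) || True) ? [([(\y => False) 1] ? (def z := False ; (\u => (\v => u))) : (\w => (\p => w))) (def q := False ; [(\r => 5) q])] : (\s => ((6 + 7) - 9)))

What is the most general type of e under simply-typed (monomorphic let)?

Working:
  unify Bool ~ Bool
x : a
\x._ : a -> a
  unify a -> a ~ Bool -> b
  unify a ~ Bool
  unify Bool ~ b
_ _ : Bool
  unify Int ~ Int
  unify Int ~ Int
  unify Bool ~ Bool
  unify Bool ~ Bool
  unify Bool ~ Bool
  unify Bool ~ Bool
\y._ : c -> Bool
  unify c -> Bool ~ Int -> d
  unify c ~ Int
  unify Bool ~ d
_ _ : Bool
  unify Bool ~ Bool
let z : Bool
u : e
\v._ : f -> e
\u._ : e -> f -> e
w : g
\p._ : h -> g
\w._ : g -> h -> g
  unify e -> f -> e ~ g -> h -> g
  unify e ~ g
  unify f -> g ~ h -> g
  unify f ~ h
  unify g ~ g
let q : Bool
\r._ : i -> Int
q : Bool
  unify i -> Int ~ Bool -> j
  unify i ~ Bool
  unify Int ~ j
_ _ : Int
  unify g -> h -> g ~ Int -> k
  unify g ~ Int
  unify h -> Int ~ k
_ _ : h -> Int
  unify Int ~ Int
  unify Int ~ Int
  unify Int ~ Int
  unify Int ~ Int
\s._ : l -> Int
  unify h -> Int ~ l -> Int
  unify h ~ l
  unify Int ~ Int

Answer: a -> Int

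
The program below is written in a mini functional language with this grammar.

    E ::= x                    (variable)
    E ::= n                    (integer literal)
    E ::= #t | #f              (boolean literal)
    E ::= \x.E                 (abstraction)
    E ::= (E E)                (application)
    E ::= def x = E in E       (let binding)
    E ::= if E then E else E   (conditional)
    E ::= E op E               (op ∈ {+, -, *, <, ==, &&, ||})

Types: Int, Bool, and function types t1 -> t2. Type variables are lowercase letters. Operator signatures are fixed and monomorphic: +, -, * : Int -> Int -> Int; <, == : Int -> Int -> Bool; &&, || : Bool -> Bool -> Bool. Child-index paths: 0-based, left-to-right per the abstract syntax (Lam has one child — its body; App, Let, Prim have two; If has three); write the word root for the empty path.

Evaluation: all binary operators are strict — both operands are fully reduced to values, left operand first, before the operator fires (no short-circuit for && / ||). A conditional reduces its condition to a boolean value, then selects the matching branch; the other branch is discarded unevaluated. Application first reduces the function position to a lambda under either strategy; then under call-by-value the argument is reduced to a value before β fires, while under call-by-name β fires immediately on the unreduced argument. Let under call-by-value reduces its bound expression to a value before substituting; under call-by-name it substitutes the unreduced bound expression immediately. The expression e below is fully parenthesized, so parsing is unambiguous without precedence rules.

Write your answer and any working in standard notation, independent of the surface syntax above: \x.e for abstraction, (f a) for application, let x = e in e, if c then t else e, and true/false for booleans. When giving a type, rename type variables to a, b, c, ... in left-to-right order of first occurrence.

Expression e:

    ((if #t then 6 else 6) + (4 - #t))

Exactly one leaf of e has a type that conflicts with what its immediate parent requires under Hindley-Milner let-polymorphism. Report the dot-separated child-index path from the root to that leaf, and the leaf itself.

Answer: 1.1 : true

Derivation:
  unify Bool ~ Bool
  unify Int ~ Int
  unify Int ~ Int
  unify Int ~ Int
  unify Bool ~ Int
  FAIL: mismatch Bool ~ Int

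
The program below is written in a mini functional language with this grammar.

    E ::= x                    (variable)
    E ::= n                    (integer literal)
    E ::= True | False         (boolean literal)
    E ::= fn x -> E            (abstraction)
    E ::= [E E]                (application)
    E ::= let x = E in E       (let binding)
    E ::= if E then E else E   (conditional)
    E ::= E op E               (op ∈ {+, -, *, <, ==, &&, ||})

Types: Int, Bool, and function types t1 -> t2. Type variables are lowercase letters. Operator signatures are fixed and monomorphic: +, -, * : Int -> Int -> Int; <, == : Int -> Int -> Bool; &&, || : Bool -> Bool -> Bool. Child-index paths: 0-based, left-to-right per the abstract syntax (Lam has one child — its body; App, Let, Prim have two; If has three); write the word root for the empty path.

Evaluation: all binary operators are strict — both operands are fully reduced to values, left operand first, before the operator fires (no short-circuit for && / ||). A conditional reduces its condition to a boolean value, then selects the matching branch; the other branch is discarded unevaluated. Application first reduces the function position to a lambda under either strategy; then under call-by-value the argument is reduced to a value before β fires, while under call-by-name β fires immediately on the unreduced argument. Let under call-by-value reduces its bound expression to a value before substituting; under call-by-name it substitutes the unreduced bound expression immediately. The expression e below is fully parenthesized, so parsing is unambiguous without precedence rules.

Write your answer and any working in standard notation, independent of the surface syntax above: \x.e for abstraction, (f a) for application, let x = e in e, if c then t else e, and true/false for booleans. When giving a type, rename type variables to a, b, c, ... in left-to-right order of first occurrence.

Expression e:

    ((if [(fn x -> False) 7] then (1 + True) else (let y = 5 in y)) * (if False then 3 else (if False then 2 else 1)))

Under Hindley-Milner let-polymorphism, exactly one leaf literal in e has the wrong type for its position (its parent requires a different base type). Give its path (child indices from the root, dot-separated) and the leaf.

Answer: 0.1.1 : true

Derivation:
\x._ : a -> Bool
  unify a -> Bool ~ Int -> b
  unify a ~ Int
  unify Bool ~ b
_ _ : Bool
  unify Bool ~ Bool
  unify Int ~ Int
  unify Bool ~ Int
  FAIL: mismatch Bool ~ Int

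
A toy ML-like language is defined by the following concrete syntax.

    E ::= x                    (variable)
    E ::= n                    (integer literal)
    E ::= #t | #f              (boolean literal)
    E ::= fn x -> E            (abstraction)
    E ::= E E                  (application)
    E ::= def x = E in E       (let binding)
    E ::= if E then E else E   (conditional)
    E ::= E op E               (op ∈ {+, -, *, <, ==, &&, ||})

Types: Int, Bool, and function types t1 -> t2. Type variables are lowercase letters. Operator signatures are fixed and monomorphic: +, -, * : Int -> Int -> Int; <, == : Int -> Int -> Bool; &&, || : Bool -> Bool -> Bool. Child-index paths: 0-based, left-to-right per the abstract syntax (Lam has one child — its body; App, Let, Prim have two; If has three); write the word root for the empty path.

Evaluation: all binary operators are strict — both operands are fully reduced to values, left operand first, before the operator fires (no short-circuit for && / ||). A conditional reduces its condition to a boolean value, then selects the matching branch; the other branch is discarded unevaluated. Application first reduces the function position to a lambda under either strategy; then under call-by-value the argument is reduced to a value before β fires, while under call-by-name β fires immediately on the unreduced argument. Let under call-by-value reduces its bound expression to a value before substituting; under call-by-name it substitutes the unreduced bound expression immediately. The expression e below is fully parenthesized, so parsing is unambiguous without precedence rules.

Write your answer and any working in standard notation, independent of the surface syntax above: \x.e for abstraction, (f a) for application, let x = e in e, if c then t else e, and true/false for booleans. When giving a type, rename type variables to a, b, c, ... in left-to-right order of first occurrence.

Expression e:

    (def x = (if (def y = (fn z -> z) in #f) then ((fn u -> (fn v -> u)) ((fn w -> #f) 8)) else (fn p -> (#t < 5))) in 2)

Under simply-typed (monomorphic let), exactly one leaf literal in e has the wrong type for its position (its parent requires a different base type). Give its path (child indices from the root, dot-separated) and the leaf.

Derivation:
z : a
\z._ : a -> a
let y : a -> a
  unify Bool ~ Bool
u : b
\v._ : c -> b
\u._ : b -> c -> b
\w._ : d -> Bool
  unify d -> Bool ~ Int -> e
  unify d ~ Int
  unify Bool ~ e
_ _ : Bool
  unify b -> c -> b ~ Bool -> f
  unify b ~ Bool
  unify c -> Bool ~ f
_ _ : c -> Bool
  unify Bool ~ Int
  FAIL: mismatch Bool ~ Int

Answer: 0.2.0.0 : true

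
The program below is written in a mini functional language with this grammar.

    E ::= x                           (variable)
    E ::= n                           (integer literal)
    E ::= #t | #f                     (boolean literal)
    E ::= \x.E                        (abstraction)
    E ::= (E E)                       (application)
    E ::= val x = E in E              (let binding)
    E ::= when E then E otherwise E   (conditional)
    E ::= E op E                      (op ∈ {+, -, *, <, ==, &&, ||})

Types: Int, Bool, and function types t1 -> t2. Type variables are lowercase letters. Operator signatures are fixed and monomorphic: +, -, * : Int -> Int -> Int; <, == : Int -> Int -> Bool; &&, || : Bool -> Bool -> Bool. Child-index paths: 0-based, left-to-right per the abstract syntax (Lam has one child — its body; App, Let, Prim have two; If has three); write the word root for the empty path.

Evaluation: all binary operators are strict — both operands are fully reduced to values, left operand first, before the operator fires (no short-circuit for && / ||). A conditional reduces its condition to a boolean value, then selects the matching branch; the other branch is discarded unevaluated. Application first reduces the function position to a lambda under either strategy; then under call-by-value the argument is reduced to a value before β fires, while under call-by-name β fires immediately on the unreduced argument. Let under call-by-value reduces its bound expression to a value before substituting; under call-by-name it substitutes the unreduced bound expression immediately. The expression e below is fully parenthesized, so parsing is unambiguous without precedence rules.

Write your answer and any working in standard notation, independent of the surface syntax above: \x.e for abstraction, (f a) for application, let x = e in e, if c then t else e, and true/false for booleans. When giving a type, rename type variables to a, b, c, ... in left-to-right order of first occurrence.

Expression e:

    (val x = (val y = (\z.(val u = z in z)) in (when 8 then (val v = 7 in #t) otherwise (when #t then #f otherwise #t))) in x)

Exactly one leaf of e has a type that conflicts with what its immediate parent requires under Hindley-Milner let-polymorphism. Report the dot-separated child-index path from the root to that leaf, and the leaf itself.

Working:
z : a
let u : a
z : a
\z._ : a -> a
let y : forall. a -> a
  unify Int ~ Bool
  FAIL: mismatch Int ~ Bool

Answer: 0.1.0 : 8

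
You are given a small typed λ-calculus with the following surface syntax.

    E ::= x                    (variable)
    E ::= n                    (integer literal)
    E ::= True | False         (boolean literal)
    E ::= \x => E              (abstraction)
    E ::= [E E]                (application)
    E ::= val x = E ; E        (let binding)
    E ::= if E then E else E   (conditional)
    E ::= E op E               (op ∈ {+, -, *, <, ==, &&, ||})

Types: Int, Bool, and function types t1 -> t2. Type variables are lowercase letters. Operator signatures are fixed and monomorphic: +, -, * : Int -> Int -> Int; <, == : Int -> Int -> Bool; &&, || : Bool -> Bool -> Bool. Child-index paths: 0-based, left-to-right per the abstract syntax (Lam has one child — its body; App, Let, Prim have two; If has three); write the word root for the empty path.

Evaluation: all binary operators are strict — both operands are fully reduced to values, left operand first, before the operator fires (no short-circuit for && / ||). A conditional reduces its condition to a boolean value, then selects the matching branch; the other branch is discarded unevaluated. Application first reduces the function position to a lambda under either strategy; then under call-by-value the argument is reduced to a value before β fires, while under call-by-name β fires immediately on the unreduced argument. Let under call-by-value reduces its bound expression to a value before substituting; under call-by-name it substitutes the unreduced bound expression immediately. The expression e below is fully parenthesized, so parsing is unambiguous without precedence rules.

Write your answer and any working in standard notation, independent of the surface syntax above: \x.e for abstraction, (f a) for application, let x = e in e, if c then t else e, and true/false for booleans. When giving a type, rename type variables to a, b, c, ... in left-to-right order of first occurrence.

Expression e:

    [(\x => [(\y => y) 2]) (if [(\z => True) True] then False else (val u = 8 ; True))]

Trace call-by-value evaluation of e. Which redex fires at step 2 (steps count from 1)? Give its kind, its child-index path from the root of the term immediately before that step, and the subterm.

Answer: if at 1 : (if true then false else (let u = 8 in true))

Trace:
step 0: ((\x.((\y.y) 2)) (if ((\z.true) true) then false else (let u = 8 in true)))
step 1: [beta@1.0] ((\x.((\y.y) 2)) (if true then false else (let u = 8 in true)))
step 2: [if@1] ((\x.((\y.y) 2)) false)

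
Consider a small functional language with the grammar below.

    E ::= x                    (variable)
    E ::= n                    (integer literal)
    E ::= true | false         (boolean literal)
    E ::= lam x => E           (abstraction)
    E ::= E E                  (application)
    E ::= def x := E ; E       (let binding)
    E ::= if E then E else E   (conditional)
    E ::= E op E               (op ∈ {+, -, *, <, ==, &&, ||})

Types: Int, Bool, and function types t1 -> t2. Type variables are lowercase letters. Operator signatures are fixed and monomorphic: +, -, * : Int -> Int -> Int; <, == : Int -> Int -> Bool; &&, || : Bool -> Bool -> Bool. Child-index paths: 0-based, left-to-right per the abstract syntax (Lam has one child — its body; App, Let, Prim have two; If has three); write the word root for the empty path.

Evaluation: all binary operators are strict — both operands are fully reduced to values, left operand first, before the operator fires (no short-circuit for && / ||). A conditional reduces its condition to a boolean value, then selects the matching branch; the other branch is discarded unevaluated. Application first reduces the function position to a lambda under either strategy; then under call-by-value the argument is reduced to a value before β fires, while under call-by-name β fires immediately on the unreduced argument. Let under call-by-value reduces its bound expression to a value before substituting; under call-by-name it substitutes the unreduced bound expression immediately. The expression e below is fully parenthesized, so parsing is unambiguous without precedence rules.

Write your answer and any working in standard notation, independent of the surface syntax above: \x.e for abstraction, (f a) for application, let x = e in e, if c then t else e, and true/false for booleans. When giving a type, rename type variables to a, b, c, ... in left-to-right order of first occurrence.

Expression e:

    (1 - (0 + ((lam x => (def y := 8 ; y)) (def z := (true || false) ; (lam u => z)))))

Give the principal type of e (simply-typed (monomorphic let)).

Derivation:
  unify Int ~ Int
  unify Int ~ Int
let y : Int
y : Int
\x._ : a -> Int
  unify Bool ~ Bool
  unify Bool ~ Bool
let z : Bool
z : Bool
\u._ : b -> Bool
  unify a -> Int ~ (b -> Bool) -> c
  unify a ~ b -> Bool
  unify Int ~ c
_ _ : Int
  unify Int ~ Int
  unify Int ~ Int

Answer: Int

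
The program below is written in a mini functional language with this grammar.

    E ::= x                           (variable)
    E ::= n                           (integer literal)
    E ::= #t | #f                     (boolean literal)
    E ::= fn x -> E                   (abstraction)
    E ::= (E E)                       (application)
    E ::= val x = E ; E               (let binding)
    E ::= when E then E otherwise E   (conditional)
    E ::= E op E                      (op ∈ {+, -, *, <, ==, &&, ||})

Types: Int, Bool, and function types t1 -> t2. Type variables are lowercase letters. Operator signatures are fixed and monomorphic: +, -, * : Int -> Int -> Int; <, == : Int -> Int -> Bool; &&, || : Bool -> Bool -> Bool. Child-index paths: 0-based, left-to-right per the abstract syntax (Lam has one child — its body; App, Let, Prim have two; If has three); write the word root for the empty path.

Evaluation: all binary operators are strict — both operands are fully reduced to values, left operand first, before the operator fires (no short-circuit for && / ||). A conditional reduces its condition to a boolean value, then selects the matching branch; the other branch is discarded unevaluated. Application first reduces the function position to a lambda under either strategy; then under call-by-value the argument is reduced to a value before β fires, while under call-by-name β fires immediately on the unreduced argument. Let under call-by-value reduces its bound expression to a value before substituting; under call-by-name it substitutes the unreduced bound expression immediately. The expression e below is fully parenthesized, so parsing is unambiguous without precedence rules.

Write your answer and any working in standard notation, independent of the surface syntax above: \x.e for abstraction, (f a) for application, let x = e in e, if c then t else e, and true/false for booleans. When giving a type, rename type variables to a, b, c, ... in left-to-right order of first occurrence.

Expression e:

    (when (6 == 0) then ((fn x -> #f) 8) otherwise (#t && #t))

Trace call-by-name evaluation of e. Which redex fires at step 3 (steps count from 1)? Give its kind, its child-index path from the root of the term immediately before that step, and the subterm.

Answer: delta at root : (true && true)

Working:
step 0: (if (6 == 0) then ((\x.false) 8) else (true && true))
step 1: [delta@0] (if false then ((\x.false) 8) else (true && true))
step 2: [if@root] (true && true)
step 3: [delta@root] true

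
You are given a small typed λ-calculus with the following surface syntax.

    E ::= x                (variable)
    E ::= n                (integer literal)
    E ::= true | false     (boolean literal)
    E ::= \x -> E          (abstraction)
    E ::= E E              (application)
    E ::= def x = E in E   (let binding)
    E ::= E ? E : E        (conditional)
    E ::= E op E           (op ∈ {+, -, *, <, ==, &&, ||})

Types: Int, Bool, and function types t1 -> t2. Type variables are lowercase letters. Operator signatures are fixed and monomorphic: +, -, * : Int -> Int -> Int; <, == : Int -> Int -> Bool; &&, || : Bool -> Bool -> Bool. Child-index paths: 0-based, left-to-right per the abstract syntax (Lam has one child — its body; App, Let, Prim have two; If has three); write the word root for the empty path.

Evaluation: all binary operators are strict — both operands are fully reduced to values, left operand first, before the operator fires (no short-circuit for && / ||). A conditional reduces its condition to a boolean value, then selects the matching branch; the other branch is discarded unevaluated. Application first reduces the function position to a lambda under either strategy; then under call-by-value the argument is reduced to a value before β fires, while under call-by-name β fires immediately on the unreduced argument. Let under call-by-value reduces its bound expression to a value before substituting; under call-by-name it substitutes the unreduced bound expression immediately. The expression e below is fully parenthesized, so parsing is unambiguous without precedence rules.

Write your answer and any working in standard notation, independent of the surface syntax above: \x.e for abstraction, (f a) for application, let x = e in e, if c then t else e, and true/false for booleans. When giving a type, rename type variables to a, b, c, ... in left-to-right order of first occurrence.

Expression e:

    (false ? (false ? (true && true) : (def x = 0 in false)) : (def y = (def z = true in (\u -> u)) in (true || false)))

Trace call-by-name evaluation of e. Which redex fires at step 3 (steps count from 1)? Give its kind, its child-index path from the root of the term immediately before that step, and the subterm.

Answer: delta at root : (true || false)

Trace:
step 0: (if false then (if false then (true && true) else (let x = 0 in false)) else (let y = (let z = true in (\u.u)) in (true || false)))
step 1: [if@root] (let y = (let z = true in (\u.u)) in (true || false))
step 2: [let@root] (true || false)
step 3: [delta@root] true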